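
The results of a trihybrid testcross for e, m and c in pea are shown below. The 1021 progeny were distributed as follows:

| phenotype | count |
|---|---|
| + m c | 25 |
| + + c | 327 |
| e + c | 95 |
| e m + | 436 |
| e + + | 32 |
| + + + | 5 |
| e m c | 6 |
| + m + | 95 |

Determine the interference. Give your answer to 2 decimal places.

The two most frequent reciprocal classes, e m + and + + c, are the parental types, so the F1 was e m + / + + c.
The two rarest classes, e m c and + + +, are the double crossovers. Comparing them with the parentals, only the c allele has switched, so c is the middle locus and the order is e – c – m.
e–c: (190 + 11)/1021 = 0.1969; c–m: (57 + 11)/1021 = 0.0666.
Expected DCO frequency = 0.1969 × 0.0666 ≈ 0.01311; observed = 11/1021 ≈ 0.01077.
Coefficient of coincidence = 0.01077/0.01311 ≈ 0.82; interference = 1 − 0.82 = 0.18.

0.18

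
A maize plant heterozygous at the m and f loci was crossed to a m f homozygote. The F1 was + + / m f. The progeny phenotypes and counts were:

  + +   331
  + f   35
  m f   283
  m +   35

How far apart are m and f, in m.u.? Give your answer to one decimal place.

10.2 m.u.

The recombinant classes are + f and m +: 35 + 35 = 70.
Recombination frequency = 70/684 = 0.1023 ≈ 10.2%, i.e. 10.2 m.u.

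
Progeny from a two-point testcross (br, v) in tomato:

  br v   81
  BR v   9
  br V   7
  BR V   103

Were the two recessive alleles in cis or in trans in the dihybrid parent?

cis

The two most frequent classes are BR V (103) and br v (81); these are the parental (non-recombinant) types.
So the F1 carried BR V on one chromosome and br v on the other — the recessive alleles are on the same chromosome (cis / coupling).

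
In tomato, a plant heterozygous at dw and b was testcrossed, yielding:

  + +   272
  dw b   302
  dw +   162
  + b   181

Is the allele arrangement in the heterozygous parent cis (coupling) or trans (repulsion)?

The two most frequent classes are + + (272) and dw b (302); these are the parental (non-recombinant) types.
So the F1 carried + + on one chromosome and dw b on the other — the recessive alleles are on the same chromosome (cis / coupling).

cis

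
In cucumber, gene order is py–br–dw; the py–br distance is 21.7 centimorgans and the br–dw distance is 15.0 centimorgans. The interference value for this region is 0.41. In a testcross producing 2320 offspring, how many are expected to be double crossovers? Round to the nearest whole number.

45

Map distances give recombination frequencies of 0.217 and 0.150 for the two intervals.
With interference 0.41 (so coincidence = 0.59), expected double-crossover frequency = 0.217 × 0.150 × 0.59 = 0.01920.
Expected number = 0.01920 × 2320 = 44.55 ≈ 45.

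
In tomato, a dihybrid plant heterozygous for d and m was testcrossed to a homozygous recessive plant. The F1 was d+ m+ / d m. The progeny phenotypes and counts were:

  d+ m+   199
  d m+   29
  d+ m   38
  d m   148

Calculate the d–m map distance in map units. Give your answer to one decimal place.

16.2 map units

The recombinant classes are d+ m and d m+: 38 + 29 = 67.
Recombination frequency = 67/414 = 0.1618 ≈ 16.2%, i.e. 16.2 map units.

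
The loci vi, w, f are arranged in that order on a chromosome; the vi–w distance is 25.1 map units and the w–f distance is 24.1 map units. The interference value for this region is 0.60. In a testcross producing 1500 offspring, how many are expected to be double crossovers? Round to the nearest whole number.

Map distances give recombination frequencies of 0.251 and 0.241 for the two intervals.
With interference 0.60 (so coincidence = 0.40), expected double-crossover frequency = 0.251 × 0.241 × 0.40 = 0.02420.
Expected number = 0.02420 × 1500 = 36.29 ≈ 36.

36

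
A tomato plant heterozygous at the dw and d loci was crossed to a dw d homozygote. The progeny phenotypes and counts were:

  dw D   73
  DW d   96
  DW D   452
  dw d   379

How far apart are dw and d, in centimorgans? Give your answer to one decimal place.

The two most frequent classes, DW D (452) and dw d (379), are the parental types, so the F1 was DW D / dw d.
The recombinant classes are DW d and dw D: 96 + 73 = 169.
Recombination frequency = 169/1000 = 0.1690 ≈ 16.9%, i.e. 16.9 centimorgans.

16.9 centimorgans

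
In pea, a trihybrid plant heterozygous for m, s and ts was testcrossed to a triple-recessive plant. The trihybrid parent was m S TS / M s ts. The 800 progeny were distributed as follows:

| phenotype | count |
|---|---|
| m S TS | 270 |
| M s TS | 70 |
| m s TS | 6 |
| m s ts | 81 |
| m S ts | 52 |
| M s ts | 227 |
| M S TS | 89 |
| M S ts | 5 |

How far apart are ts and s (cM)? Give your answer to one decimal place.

The two rarest classes, m s TS and M S ts, are the double crossovers. Comparing them with the parentals, only the s allele has switched, so s is the middle locus and the order is ts – s – m.
Crossovers in the ts–s interval produce the single-crossover classes m S ts and M s TS (52 + 70 = 122) plus the double crossovers (11).
RF(ts–s) = (122 + 11) / 800 = 133/800 = 0.1663 → 16.6 cM.

16.6 cM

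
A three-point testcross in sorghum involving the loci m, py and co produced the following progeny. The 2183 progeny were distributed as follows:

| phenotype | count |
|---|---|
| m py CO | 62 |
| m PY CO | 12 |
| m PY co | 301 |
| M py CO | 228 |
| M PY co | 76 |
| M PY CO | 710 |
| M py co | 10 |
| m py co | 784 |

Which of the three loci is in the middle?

The two most frequent reciprocal classes, M PY CO and m py co, are the parental types, so the F1 was M PY CO / m py co.
The two rarest classes, m PY CO and M py co, are the double crossovers. Comparing them with the parentals, only the m allele has switched, so m is the middle locus and the order is co – m – py.

m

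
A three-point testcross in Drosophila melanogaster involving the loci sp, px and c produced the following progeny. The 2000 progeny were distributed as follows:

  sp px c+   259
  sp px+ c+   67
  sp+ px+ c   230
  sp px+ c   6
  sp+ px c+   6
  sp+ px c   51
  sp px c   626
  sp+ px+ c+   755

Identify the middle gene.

px

The two most frequent reciprocal classes, sp+ px+ c+ and sp px c, are the parental types, so the F1 was sp+ px+ c+ / sp px c.
The two rarest classes, sp+ px c+ and sp px+ c, are the double crossovers. Comparing them with the parentals, only the px allele has switched, so px is the middle locus and the order is sp – px – c.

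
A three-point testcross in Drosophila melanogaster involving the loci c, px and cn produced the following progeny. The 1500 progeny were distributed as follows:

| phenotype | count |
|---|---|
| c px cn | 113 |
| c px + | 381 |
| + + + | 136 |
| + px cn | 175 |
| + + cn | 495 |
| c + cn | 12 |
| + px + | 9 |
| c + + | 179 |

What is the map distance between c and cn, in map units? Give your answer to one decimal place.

The two most frequent reciprocal classes, + + cn and c px +, are the parental types, so the F1 was + + cn / c px +.
The two rarest classes, c + cn and + px +, are the double crossovers. Comparing them with the parentals, only the c allele has switched, so c is the middle locus and the order is cn – c – px.
Crossovers in the cn–c interval produce the single-crossover classes + + + and c px cn (136 + 113 = 249) plus the double crossovers (21).
RF(cn–c) = (249 + 21) / 1500 = 270/1500 = 0.1800 → 18.0 map units.

18.0 map units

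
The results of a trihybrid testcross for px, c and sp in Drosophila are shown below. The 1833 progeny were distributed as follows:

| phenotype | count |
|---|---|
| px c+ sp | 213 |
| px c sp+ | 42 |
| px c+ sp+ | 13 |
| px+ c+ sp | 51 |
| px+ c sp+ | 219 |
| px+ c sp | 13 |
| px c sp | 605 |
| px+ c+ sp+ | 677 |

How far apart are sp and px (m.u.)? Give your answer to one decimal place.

The two most frequent reciprocal classes, px c sp and px+ c+ sp+, are the parental types, so the F1 was px c sp / px+ c+ sp+.
The two rarest classes, px+ c sp and px c+ sp+, are the double crossovers. Comparing them with the parentals, only the px allele has switched, so px is the middle locus and the order is c – px – sp.
Crossovers in the px–sp interval produce the single-crossover classes px c sp+ and px+ c+ sp (42 + 51 = 93) plus the double crossovers (26).
RF(px–sp) = (93 + 26) / 1833 = 119/1833 = 0.0649 → 6.5 m.u.

6.5 m.u.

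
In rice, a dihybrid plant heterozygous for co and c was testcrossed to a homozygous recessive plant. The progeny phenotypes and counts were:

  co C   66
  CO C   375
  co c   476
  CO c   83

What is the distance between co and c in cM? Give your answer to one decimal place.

14.9 cM

The two most frequent classes, CO C (375) and co c (476), are the parental types, so the F1 was CO C / co c.
The recombinant classes are CO c and co C: 83 + 66 = 149.
Recombination frequency = 149/1000 = 0.1490 ≈ 14.9%, i.e. 14.9 cM.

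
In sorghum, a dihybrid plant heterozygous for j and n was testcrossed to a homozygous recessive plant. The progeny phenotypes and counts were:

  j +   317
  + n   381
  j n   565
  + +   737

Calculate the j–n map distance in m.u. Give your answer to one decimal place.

The two most frequent classes, + + (737) and j n (565), are the parental types, so the F1 was + + / j n.
The recombinant classes are + n and j +: 381 + 317 = 698.
Recombination frequency = 698/2000 = 0.3490 ≈ 34.9%, i.e. 34.9 m.u.

34.9 m.u.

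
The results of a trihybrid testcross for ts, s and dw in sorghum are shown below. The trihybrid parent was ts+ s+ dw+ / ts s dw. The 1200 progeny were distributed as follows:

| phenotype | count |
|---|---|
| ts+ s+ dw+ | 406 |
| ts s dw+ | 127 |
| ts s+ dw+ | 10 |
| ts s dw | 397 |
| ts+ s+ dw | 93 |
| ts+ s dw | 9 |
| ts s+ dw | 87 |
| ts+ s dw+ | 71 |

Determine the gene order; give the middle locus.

The two rarest classes, ts s+ dw+ and ts+ s dw, are the double crossovers. Comparing them with the parentals, only the ts allele has switched, so ts is the middle locus and the order is dw – ts – s.

ts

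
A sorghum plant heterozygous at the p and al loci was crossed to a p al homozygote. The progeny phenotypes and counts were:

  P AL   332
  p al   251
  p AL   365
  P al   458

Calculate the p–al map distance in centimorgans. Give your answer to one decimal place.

41.5 centimorgans

The two most frequent classes, P al (458) and p AL (365), are the parental types, so the F1 was P al / p AL.
The recombinant classes are P AL and p al: 332 + 251 = 583.
Recombination frequency = 583/1406 = 0.4147 ≈ 41.5%, i.e. 41.5 centimorgans.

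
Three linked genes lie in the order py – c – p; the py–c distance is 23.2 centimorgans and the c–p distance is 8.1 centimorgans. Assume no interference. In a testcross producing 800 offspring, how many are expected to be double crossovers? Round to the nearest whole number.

Map distances give recombination frequencies of 0.232 and 0.081 for the two intervals.
With no interference, expected double-crossover frequency = 0.232 × 0.081 = 0.01879.
Expected number = 0.01879 × 800 = 15.03 ≈ 15.

15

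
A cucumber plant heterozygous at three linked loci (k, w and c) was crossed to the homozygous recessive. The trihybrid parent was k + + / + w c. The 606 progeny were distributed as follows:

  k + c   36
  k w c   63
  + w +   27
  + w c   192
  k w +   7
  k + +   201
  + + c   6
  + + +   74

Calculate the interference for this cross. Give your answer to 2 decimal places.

0.31

The two rarest classes, k w + and + + c, are the double crossovers. Comparing them with the parentals, only the w allele has switched, so w is the middle locus and the order is k – w – c.
k–w: (137 + 13)/606 = 0.2475; w–c: (63 + 13)/606 = 0.1254.
Expected DCO frequency = 0.2475 × 0.1254 ≈ 0.03104; observed = 13/606 ≈ 0.02145.
Coefficient of coincidence = 0.02145/0.03104 ≈ 0.69; interference = 1 − 0.69 = 0.31.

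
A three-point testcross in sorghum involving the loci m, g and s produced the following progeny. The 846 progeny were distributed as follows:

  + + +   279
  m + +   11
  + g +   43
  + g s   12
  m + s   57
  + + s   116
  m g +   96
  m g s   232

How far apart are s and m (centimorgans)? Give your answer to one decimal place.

The two most frequent reciprocal classes, + + + and m g s, are the parental types, so the F1 was + + + / m g s.
The two rarest classes, m + + and + g s, are the double crossovers. Comparing them with the parentals, only the m allele has switched, so m is the middle locus and the order is s – m – g.
Crossovers in the s–m interval produce the single-crossover classes + + s and m g + (116 + 96 = 212) plus the double crossovers (23).
RF(s–m) = (212 + 23) / 846 = 235/846 = 0.2778 → 27.8 centimorgans.

27.8 centimorgans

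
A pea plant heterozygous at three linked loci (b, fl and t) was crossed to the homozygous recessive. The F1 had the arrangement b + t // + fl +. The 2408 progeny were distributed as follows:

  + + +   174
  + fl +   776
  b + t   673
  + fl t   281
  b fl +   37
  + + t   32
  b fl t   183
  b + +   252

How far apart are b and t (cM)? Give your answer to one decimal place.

The two rarest classes, + + t and b fl +, are the double crossovers. Comparing them with the parentals, only the b allele has switched, so b is the middle locus and the order is fl – b – t.
Crossovers in the b–t interval produce the single-crossover classes b + + and + fl t (252 + 281 = 533) plus the double crossovers (69).
RF(b–t) = (533 + 69) / 2408 = 602/2408 = 0.2500 → 25.0 cM.

25.0 cM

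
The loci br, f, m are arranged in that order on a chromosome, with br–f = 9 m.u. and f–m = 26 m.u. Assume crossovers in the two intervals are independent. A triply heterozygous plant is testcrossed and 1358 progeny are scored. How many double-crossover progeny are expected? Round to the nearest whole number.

32

Map distances give recombination frequencies of 0.090 and 0.260 for the two intervals.
With no interference, expected double-crossover frequency = 0.090 × 0.260 = 0.02340.
Expected number = 0.02340 × 1358 = 31.78 ≈ 32.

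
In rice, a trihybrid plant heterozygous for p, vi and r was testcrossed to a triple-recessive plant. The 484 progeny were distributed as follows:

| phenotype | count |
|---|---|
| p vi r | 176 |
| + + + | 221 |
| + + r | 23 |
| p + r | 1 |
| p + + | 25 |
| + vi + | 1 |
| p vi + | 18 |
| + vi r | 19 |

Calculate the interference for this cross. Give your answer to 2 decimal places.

The two most frequent reciprocal classes, + + + and p vi r, are the parental types, so the F1 was + + + / p vi r.
The two rarest classes, + vi + and p + r, are the double crossovers. Comparing them with the parentals, only the vi allele has switched, so vi is the middle locus and the order is r – vi – p.
r–vi: (41 + 2)/484 = 0.0888; vi–p: (44 + 2)/484 = 0.0950.
Expected DCO frequency = 0.0888 × 0.0950 ≈ 0.00844; observed = 2/484 ≈ 0.00413.
Coefficient of coincidence = 0.00413/0.00844 ≈ 0.49; interference = 1 − 0.49 = 0.51.

0.51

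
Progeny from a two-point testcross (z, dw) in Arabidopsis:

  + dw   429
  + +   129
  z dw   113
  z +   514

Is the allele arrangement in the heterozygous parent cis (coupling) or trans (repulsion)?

trans

The two most frequent classes are + dw (429) and z + (514); these are the parental (non-recombinant) types.
So the F1 carried + dw on one chromosome and z + on the other — the recessive alleles are on opposite chromosomes (trans / repulsion).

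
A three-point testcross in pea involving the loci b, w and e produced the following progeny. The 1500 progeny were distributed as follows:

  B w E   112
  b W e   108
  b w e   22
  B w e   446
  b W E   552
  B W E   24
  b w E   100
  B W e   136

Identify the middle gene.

b

The two most frequent reciprocal classes, b W E and B w e, are the parental types, so the F1 was b W E / B w e.
The two rarest classes, B W E and b w e, are the double crossovers. Comparing them with the parentals, only the b allele has switched, so b is the middle locus and the order is w – b – e.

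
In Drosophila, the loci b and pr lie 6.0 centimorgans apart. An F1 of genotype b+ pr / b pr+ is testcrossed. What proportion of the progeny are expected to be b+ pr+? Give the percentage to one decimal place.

3.0%

A map distance of 6.0 centimorgans corresponds to a recombination frequency of 0.060.
The F1 is b+ pr / b pr+, so b+ pr+ is a recombinant gamete class with expected frequency r/2 = 0.060/2 = 0.0300.
That is 0.0300 = 3.0% of the progeny.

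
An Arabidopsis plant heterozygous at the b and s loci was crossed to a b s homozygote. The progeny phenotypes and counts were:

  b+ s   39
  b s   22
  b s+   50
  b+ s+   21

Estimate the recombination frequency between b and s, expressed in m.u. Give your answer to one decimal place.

The two most frequent classes, b+ s (39) and b s+ (50), are the parental types, so the F1 was b+ s / b s+.
The recombinant classes are b+ s+ and b s: 21 + 22 = 43.
Recombination frequency = 43/132 = 0.3258 ≈ 32.6%, i.e. 32.6 m.u.

32.6 m.u.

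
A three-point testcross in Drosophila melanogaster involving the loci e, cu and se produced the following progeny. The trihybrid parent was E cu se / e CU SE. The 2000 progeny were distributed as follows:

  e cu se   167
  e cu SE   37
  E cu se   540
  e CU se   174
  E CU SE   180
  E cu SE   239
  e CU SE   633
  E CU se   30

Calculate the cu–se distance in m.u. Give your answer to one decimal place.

The two rarest classes, E CU se and e cu SE, are the double crossovers. Comparing them with the parentals, only the cu allele has switched, so cu is the middle locus and the order is e – cu – se.
Crossovers in the cu–se interval produce the single-crossover classes E cu SE and e CU se (239 + 174 = 413) plus the double crossovers (67).
RF(cu–se) = (413 + 67) / 2000 = 480/2000 = 0.2400 → 24.0 m.u.

24.0 m.u.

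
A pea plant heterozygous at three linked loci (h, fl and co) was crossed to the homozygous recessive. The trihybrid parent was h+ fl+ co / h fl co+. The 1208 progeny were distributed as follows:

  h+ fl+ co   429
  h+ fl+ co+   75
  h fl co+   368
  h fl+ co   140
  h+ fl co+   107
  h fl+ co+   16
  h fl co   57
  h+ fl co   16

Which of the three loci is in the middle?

The two rarest classes, h+ fl co and h fl+ co+, are the double crossovers. Comparing them with the parentals, only the fl allele has switched, so fl is the middle locus and the order is h – fl – co.

fl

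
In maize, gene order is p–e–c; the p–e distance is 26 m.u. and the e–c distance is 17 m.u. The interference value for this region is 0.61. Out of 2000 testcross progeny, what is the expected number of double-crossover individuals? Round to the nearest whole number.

34

Map distances give recombination frequencies of 0.260 and 0.170 for the two intervals.
With interference 0.61 (so coincidence = 0.39), expected double-crossover frequency = 0.260 × 0.170 × 0.39 = 0.01724.
Expected number = 0.01724 × 2000 = 34.48 ≈ 34.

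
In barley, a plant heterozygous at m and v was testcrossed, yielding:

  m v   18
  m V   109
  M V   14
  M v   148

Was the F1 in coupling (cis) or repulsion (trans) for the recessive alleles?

trans

The two most frequent classes are M v (148) and m V (109); these are the parental (non-recombinant) types.
So the F1 carried M v on one chromosome and m V on the other — the recessive alleles are on opposite chromosomes (trans / repulsion).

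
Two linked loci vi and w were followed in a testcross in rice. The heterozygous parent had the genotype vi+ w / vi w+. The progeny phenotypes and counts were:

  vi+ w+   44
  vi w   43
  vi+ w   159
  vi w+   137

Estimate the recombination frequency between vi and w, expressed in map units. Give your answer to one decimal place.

22.7 map units

The recombinant classes are vi+ w+ and vi w: 44 + 43 = 87.
Recombination frequency = 87/383 = 0.2272 ≈ 22.7%, i.e. 22.7 map units.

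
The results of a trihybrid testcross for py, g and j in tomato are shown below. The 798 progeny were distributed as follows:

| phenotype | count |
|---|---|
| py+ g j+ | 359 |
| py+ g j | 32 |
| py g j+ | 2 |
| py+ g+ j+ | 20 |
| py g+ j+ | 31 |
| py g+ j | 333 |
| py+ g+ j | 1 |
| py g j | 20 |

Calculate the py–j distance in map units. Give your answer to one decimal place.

8.3 map units

The two most frequent reciprocal classes, py+ g j+ and py g+ j, are the parental types, so the F1 was py+ g j+ / py g+ j.
The two rarest classes, py g j+ and py+ g+ j, are the double crossovers. Comparing them with the parentals, only the py allele has switched, so py is the middle locus and the order is j – py – g.
Crossovers in the j–py interval produce the single-crossover classes py+ g j and py g+ j+ (32 + 31 = 63) plus the double crossovers (3).
RF(j–py) = (63 + 3) / 798 = 66/798 = 0.0827 → 8.3 map units.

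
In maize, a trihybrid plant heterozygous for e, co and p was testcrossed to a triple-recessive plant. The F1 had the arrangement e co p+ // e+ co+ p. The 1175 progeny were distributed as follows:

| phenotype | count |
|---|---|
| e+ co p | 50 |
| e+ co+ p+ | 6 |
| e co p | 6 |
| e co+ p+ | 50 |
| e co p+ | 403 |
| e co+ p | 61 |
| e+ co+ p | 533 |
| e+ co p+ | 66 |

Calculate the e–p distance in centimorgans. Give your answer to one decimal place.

The two rarest classes, e co p and e+ co+ p+, are the double crossovers. Comparing them with the parentals, only the p allele has switched, so p is the middle locus and the order is co – p – e.
Crossovers in the p–e interval produce the single-crossover classes e+ co p+ and e co+ p (66 + 61 = 127) plus the double crossovers (12).
RF(p–e) = (127 + 12) / 1175 = 139/1175 = 0.1183 → 11.8 centimorgans.

11.8 centimorgans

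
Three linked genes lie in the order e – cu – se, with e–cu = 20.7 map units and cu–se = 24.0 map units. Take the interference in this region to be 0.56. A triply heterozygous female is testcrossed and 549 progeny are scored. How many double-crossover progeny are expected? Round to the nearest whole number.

Map distances give recombination frequencies of 0.207 and 0.240 for the two intervals.
With interference 0.56 (so coincidence = 0.44), expected double-crossover frequency = 0.207 × 0.240 × 0.44 = 0.02186.
Expected number = 0.02186 × 549 = 12.00 ≈ 12.

12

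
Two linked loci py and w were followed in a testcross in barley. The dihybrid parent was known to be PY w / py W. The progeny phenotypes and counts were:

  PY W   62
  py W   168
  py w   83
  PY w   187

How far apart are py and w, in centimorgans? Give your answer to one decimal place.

The recombinant classes are PY W and py w: 62 + 83 = 145.
Recombination frequency = 145/500 = 0.2900 ≈ 29.0%, i.e. 29.0 centimorgans.

29.0 centimorgans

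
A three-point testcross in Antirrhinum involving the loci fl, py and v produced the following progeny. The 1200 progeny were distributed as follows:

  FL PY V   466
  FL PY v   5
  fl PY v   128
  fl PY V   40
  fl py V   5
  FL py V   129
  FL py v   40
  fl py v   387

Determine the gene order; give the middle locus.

The two most frequent reciprocal classes, FL PY V and fl py v, are the parental types, so the F1 was FL PY V / fl py v.
The two rarest classes, FL PY v and fl py V, are the double crossovers. Comparing them with the parentals, only the v allele has switched, so v is the middle locus and the order is py – v – fl.

v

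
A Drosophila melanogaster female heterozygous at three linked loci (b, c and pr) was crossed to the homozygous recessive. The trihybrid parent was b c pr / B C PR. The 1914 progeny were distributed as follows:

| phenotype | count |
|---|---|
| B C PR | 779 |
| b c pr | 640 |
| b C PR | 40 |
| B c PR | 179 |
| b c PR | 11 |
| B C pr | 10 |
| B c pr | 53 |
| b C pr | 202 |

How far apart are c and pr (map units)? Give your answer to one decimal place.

21.0 map units

The two rarest classes, b c PR and B C pr, are the double crossovers. Comparing them with the parentals, only the pr allele has switched, so pr is the middle locus and the order is c – pr – b.
Crossovers in the c–pr interval produce the single-crossover classes b C pr and B c PR (202 + 179 = 381) plus the double crossovers (21).
RF(c–pr) = (381 + 21) / 1914 = 402/1914 = 0.2100 → 21.0 map units.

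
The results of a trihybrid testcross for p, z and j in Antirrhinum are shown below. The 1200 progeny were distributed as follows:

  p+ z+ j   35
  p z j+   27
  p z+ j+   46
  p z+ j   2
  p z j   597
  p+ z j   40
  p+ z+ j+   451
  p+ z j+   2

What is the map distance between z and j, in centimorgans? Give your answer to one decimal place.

The two most frequent reciprocal classes, p+ z+ j+ and p z j, are the parental types, so the F1 was p+ z+ j+ / p z j.
The two rarest classes, p+ z j+ and p z+ j, are the double crossovers. Comparing them with the parentals, only the z allele has switched, so z is the middle locus and the order is p – z – j.
Crossovers in the z–j interval produce the single-crossover classes p+ z+ j and p z j+ (35 + 27 = 62) plus the double crossovers (4).
RF(z–j) = (62 + 4) / 1200 = 66/1200 = 0.0550 → 5.5 centimorgans.

5.5 centimorgans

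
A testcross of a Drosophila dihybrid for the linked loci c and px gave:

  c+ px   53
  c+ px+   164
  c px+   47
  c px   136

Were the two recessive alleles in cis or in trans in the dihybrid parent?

The two most frequent classes are c+ px+ (164) and c px (136); these are the parental (non-recombinant) types.
So the F1 carried c+ px+ on one chromosome and c px on the other — the recessive alleles are on the same chromosome (cis / coupling).

cis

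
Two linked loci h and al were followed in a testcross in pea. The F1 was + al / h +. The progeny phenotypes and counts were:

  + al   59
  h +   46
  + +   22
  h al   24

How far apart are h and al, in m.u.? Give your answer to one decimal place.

The recombinant classes are + + and h al: 22 + 24 = 46.
Recombination frequency = 46/151 = 0.3046 ≈ 30.5%, i.e. 30.5 m.u.

30.5 m.u.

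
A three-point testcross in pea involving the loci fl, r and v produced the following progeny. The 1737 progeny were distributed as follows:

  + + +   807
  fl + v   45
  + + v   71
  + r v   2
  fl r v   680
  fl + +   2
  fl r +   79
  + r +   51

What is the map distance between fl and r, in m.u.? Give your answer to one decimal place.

The two most frequent reciprocal classes, fl r v and + + +, are the parental types, so the F1 was fl r v / + + +.
The two rarest classes, + r v and fl + +, are the double crossovers. Comparing them with the parentals, only the fl allele has switched, so fl is the middle locus and the order is v – fl – r.
Crossovers in the fl–r interval produce the single-crossover classes fl + v and + r + (45 + 51 = 96) plus the double crossovers (4).
RF(fl–r) = (96 + 4) / 1737 = 100/1737 = 0.0576 → 5.8 m.u.

5.8 m.u.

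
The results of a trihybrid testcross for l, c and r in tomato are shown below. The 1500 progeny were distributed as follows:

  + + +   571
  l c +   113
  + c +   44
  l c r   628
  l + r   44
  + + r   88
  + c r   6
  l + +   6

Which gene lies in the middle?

l

The two most frequent reciprocal classes, l c r and + + +, are the parental types, so the F1 was l c r / + + +.
The two rarest classes, + c r and l + +, are the double crossovers. Comparing them with the parentals, only the l allele has switched, so l is the middle locus and the order is c – l – r.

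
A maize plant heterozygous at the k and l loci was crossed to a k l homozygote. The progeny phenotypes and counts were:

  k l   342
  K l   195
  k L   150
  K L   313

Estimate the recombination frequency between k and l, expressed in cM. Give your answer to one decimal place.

The two most frequent classes, K L (313) and k l (342), are the parental types, so the F1 was K L / k l.
The recombinant classes are K l and k L: 195 + 150 = 345.
Recombination frequency = 345/1000 = 0.3450 ≈ 34.5%, i.e. 34.5 cM.

34.5 cM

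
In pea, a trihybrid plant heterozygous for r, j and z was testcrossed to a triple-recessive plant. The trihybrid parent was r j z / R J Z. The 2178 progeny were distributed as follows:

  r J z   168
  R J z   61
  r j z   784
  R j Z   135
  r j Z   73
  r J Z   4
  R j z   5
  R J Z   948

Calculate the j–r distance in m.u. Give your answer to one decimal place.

The two rarest classes, R j z and r J Z, are the double crossovers. Comparing them with the parentals, only the r allele has switched, so r is the middle locus and the order is z – r – j.
Crossovers in the r–j interval produce the single-crossover classes r J z and R j Z (168 + 135 = 303) plus the double crossovers (9).
RF(r–j) = (303 + 9) / 2178 = 312/2178 = 0.1433 → 14.3 m.u.

14.3 m.u.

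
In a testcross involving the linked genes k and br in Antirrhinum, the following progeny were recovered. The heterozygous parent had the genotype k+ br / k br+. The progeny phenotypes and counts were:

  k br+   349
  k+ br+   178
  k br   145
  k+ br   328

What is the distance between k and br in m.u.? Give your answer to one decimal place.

32.3 m.u.

The recombinant classes are k+ br+ and k br: 178 + 145 = 323.
Recombination frequency = 323/1000 = 0.3230 ≈ 32.3%, i.e. 32.3 m.u.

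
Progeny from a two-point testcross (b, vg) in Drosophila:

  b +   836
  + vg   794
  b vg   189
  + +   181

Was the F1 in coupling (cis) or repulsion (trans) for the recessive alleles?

The two most frequent classes are + vg (794) and b + (836); these are the parental (non-recombinant) types.
So the F1 carried + vg on one chromosome and b + on the other — the recessive alleles are on opposite chromosomes (trans / repulsion).

trans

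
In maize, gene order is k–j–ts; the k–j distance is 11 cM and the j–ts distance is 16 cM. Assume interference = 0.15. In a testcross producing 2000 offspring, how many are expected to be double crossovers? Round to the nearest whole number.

30

Map distances give recombination frequencies of 0.110 and 0.160 for the two intervals.
With interference 0.15 (so coincidence = 0.85), expected double-crossover frequency = 0.110 × 0.160 × 0.85 = 0.01496.
Expected number = 0.01496 × 2000 = 29.92 ≈ 30.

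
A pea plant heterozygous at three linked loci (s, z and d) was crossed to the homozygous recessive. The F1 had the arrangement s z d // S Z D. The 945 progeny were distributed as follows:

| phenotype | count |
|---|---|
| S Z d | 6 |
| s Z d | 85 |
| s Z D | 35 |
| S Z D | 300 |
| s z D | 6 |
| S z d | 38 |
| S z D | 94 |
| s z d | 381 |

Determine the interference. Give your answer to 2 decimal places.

The two rarest classes, s z D and S Z d, are the double crossovers. Comparing them with the parentals, only the d allele has switched, so d is the middle locus and the order is s – d – z.
s–d: (73 + 12)/945 = 0.0899; d–z: (179 + 12)/945 = 0.2021.
Expected DCO frequency = 0.0899 × 0.2021 ≈ 0.01817; observed = 12/945 ≈ 0.01270.
Coefficient of coincidence = 0.01270/0.01817 ≈ 0.70; interference = 1 − 0.70 = 0.30.

0.30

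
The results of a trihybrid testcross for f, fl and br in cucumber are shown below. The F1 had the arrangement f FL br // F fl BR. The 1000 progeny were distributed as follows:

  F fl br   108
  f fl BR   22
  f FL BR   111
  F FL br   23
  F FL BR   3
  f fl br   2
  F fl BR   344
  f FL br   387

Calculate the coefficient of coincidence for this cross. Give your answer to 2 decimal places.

0.45

The two rarest classes, f fl br and F FL BR, are the double crossovers. Comparing them with the parentals, only the fl allele has switched, so fl is the middle locus and the order is br – fl – f.
br–fl: (219 + 5)/1000 = 0.2240; fl–f: (45 + 5)/1000 = 0.0500.
Expected DCO frequency = 0.2240 × 0.0500 ≈ 0.01120; observed = 5/1000 ≈ 0.00500.
Coefficient of coincidence = 0.00500/0.01120 ≈ 0.45.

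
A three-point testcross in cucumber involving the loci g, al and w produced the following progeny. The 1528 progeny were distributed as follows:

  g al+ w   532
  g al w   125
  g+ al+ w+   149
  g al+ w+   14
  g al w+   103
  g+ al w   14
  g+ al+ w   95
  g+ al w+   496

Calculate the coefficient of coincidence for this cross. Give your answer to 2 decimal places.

The two most frequent reciprocal classes, g+ al w+ and g al+ w, are the parental types, so the F1 was g+ al w+ / g al+ w.
The two rarest classes, g+ al w and g al+ w+, are the double crossovers. Comparing them with the parentals, only the w allele has switched, so w is the middle locus and the order is g – w – al.
g–w: (198 + 28)/1528 = 0.1479; w–al: (274 + 28)/1528 = 0.1976.
Expected DCO frequency = 0.1479 × 0.1976 ≈ 0.02923; observed = 28/1528 ≈ 0.01832.
Coefficient of coincidence = 0.01832/0.02923 ≈ 0.63.

0.63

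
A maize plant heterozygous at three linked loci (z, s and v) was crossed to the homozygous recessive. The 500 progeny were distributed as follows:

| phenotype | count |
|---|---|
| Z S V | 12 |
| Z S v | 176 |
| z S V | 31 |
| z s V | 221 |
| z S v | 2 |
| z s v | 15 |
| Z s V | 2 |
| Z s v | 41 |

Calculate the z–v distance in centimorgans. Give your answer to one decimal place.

6.2 centimorgans

The two most frequent reciprocal classes, z s V and Z S v, are the parental types, so the F1 was z s V / Z S v.
The two rarest classes, Z s V and z S v, are the double crossovers. Comparing them with the parentals, only the z allele has switched, so z is the middle locus and the order is v – z – s.
Crossovers in the v–z interval produce the single-crossover classes z s v and Z S V (15 + 12 = 27) plus the double crossovers (4).
RF(v–z) = (27 + 4) / 500 = 31/500 = 0.0620 → 6.2 centimorgans.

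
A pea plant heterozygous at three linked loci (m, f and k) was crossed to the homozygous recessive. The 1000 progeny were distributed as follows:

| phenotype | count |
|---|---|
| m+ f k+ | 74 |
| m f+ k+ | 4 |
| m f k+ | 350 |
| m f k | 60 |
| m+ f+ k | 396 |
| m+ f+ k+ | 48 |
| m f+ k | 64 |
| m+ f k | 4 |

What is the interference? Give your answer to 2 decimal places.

0.53

The two most frequent reciprocal classes, m f k+ and m+ f+ k, are the parental types, so the F1 was m f k+ / m+ f+ k.
The two rarest classes, m f+ k+ and m+ f k, are the double crossovers. Comparing them with the parentals, only the f allele has switched, so f is the middle locus and the order is k – f – m.
k–f: (108 + 8)/1000 = 0.1160; f–m: (138 + 8)/1000 = 0.1460.
Expected DCO frequency = 0.1160 × 0.1460 ≈ 0.01694; observed = 8/1000 ≈ 0.00800.
Coefficient of coincidence = 0.00800/0.01694 ≈ 0.47; interference = 1 − 0.47 = 0.53.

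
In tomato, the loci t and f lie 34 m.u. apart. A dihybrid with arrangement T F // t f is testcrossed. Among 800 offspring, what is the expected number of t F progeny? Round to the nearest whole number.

A map distance of 34 m.u. corresponds to a recombination frequency of 0.340.
The F1 is T F / t f, so t F is a recombinant gamete class with expected frequency r/2 = 0.340/2 = 0.1700.
Expected number = 0.1700 × 800 = 136.00 ≈ 136.

136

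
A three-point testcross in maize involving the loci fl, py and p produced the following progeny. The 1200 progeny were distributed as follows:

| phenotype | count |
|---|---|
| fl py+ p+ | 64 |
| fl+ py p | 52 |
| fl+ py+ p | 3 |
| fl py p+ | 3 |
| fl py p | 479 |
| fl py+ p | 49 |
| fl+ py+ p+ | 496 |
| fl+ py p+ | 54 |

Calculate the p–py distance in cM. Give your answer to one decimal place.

The two most frequent reciprocal classes, fl+ py+ p+ and fl py p, are the parental types, so the F1 was fl+ py+ p+ / fl py p.
The two rarest classes, fl+ py+ p and fl py p+, are the double crossovers. Comparing them with the parentals, only the p allele has switched, so p is the middle locus and the order is py – p – fl.
Crossovers in the py–p interval produce the single-crossover classes fl+ py p+ and fl py+ p (54 + 49 = 103) plus the double crossovers (6).
RF(py–p) = (103 + 6) / 1200 = 109/1200 = 0.0908 → 9.1 cM.

9.1 cM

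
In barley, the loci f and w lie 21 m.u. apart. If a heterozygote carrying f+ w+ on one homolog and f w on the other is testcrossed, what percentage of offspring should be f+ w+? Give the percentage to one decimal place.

A map distance of 21 m.u. corresponds to a recombination frequency of 0.210.
The F1 is f+ w+ / f w, so f+ w+ is a parental gamete class with expected frequency (1 − r)/2 = 0.790/2 = 0.3950.
That is 0.3950 = 39.5% of the progeny.

39.5%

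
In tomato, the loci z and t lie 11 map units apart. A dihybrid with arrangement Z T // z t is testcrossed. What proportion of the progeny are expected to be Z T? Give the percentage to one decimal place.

44.5%

A map distance of 11 map units corresponds to a recombination frequency of 0.110.
The F1 is Z T / z t, so Z T is a parental gamete class with expected frequency (1 − r)/2 = 0.890/2 = 0.4450.
That is 0.4450 = 44.5% of the progeny.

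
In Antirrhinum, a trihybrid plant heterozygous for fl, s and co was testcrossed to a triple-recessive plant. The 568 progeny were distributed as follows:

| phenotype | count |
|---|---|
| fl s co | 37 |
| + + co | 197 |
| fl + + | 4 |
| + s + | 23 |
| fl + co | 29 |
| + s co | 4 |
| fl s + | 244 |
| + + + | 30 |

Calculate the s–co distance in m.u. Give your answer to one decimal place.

13.2 m.u.

The two most frequent reciprocal classes, + + co and fl s +, are the parental types, so the F1 was + + co / fl s +.
The two rarest classes, + s co and fl + +, are the double crossovers. Comparing them with the parentals, only the s allele has switched, so s is the middle locus and the order is fl – s – co.
Crossovers in the s–co interval produce the single-crossover classes + + + and fl s co (30 + 37 = 67) plus the double crossovers (8).
RF(s–co) = (67 + 8) / 568 = 75/568 = 0.1320 → 13.2 m.u.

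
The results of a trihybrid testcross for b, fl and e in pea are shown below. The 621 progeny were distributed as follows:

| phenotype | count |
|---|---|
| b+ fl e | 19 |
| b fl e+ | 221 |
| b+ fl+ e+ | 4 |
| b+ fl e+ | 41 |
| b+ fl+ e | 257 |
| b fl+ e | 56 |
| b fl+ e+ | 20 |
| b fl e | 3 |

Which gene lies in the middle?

e

The two most frequent reciprocal classes, b+ fl+ e and b fl e+, are the parental types, so the F1 was b+ fl+ e / b fl e+.
The two rarest classes, b+ fl+ e+ and b fl e, are the double crossovers. Comparing them with the parentals, only the e allele has switched, so e is the middle locus and the order is b – e – fl.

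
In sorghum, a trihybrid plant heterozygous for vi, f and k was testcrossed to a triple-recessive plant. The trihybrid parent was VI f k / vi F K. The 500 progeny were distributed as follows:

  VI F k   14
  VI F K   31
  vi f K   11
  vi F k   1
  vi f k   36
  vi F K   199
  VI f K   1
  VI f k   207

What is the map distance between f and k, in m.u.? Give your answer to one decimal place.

The two rarest classes, VI f K and vi F k, are the double crossovers. Comparing them with the parentals, only the k allele has switched, so k is the middle locus and the order is vi – k – f.
Crossovers in the k–f interval produce the single-crossover classes VI F k and vi f K (14 + 11 = 25) plus the double crossovers (2).
RF(k–f) = (25 + 2) / 500 = 27/500 = 0.0540 → 5.4 m.u.

5.4 m.u.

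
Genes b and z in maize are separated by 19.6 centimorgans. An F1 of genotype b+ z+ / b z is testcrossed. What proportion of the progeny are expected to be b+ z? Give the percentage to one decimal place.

9.8%

A map distance of 19.6 centimorgans corresponds to a recombination frequency of 0.196.
The F1 is b+ z+ / b z, so b+ z is a recombinant gamete class with expected frequency r/2 = 0.196/2 = 0.0980.
That is 0.0980 = 9.8% of the progeny.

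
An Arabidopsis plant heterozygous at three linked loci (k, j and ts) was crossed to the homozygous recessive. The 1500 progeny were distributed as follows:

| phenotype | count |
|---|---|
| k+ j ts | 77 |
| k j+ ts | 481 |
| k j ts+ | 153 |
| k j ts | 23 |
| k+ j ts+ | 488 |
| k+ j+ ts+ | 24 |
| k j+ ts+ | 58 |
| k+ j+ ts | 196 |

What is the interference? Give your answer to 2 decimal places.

The two most frequent reciprocal classes, k+ j ts+ and k j+ ts, are the parental types, so the F1 was k+ j ts+ / k j+ ts.
The two rarest classes, k+ j+ ts+ and k j ts, are the double crossovers. Comparing them with the parentals, only the j allele has switched, so j is the middle locus and the order is k – j – ts.
k–j: (349 + 47)/1500 = 0.2640; j–ts: (135 + 47)/1500 = 0.1213.
Expected DCO frequency = 0.2640 × 0.1213 ≈ 0.03202; observed = 47/1500 ≈ 0.03133.
Coefficient of coincidence = 0.03133/0.03202 ≈ 0.98; interference = 1 − 0.98 = 0.02.

0.02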